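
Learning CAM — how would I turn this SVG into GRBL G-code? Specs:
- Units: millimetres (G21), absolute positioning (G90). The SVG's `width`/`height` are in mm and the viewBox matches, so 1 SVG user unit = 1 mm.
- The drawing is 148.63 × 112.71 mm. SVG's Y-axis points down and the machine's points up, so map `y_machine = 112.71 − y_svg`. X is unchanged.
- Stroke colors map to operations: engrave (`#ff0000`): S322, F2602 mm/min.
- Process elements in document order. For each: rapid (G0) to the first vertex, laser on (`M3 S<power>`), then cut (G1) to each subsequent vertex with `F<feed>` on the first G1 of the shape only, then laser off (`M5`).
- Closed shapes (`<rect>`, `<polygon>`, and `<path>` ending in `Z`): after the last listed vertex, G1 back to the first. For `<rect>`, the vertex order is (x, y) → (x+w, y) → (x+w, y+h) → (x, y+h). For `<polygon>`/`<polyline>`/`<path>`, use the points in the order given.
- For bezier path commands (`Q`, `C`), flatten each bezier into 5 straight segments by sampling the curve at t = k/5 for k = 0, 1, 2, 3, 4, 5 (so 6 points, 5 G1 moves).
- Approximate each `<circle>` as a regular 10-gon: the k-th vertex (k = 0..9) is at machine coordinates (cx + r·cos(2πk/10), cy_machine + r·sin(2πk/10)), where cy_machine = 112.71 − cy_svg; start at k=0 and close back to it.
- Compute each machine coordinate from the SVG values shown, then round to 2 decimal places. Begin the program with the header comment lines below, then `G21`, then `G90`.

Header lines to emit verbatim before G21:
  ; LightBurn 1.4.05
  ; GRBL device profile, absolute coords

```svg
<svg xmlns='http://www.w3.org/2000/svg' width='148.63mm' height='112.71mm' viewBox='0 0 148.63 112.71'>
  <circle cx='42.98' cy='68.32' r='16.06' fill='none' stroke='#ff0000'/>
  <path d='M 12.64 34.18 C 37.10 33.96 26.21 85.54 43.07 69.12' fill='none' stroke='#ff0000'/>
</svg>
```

viewBox `0 0 148.63 112.71` with mm width/height → 1 unit = 1 mm. Flip: y_m = 112.71 − y_svg.

**Shape 1** — `<circle>` circle, stroke `#ff0000` → engrave (S322, F2602). Machine vertices: (59.04,44.39) → (55.97,53.83) → (47.94,59.66) → (38.02,59.66) → (29.99,53.83) → (26.92,44.39) → (29.99,34.95) → (38.02,29.12) → (47.94,29.12) → (55.97,34.95) → (59.04,44.39). Closed: final G1 returns to the first vertex.

**Shape 2** — `<path>` cubic bezier, stroke `#ff0000` → engrave (S322, F2602). Control points (SVG): P0=(12.64,34.18), P1=(37.10,33.96), P2=(26.21,85.54), P3=(43.07,69.12); sampled at t=k/5. Machine vertices: (12.64,78.53) → (23.58,73.40) → (29.06,61.60) → (32.12,48.86) → (35.78,40.94) → (43.07,43.59). Open path.

; LightBurn 1.4.05
; GRBL device profile, absolute coords
G21
G90
G0 X59.04 Y44.39
M3 S322
G1 X55.97 Y53.83 F2602
G1 X47.94 Y59.66
G1 X38.02 Y59.66
G1 X29.99 Y53.83
G1 X26.92 Y44.39
G1 X29.99 Y34.95
G1 X38.02 Y29.12
G1 X47.94 Y29.12
G1 X55.97 Y34.95
G1 X59.04 Y44.39
M5
G0 X12.64 Y78.53
M3 S322
G1 X23.58 Y73.40 F2602
G1 X29.06 Y61.60
G1 X32.12 Y48.86
G1 X35.78 Y40.94
G1 X43.07 Y43.59
M5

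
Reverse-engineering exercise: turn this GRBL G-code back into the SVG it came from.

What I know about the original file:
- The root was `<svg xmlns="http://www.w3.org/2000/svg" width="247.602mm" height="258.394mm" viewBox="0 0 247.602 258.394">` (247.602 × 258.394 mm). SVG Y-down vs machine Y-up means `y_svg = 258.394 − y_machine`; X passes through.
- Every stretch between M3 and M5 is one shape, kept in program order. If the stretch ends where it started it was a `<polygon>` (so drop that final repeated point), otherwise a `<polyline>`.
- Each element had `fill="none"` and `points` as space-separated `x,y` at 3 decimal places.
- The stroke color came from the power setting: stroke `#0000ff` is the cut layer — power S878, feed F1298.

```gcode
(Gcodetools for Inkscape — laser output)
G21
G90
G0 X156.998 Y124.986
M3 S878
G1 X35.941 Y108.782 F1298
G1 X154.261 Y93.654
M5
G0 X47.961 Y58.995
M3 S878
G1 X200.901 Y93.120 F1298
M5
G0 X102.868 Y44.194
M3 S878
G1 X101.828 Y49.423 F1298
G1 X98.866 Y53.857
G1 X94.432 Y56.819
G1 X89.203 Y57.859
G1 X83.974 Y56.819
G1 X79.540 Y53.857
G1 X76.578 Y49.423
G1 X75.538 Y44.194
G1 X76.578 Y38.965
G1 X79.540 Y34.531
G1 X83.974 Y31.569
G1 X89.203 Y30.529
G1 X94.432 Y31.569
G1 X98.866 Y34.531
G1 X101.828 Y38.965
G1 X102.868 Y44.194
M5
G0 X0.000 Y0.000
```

<svg xmlns="http://www.w3.org/2000/svg" width="247.602mm" height="258.394mm" viewBox="0 0 247.602 258.394">
  <polyline points="156.998,133.408 35.941,149.612 154.261,164.740" fill="none" stroke="#0000ff"/>
  <polyline points="47.961,199.399 200.901,165.274" fill="none" stroke="#0000ff"/>
  <polygon points="102.868,214.200 101.828,208.971 98.866,204.537 94.432,201.575 89.203,200.535 83.974,201.575 79.540,204.537 76.578,208.971 75.538,214.200 76.578,219.429 79.540,223.863 83.974,226.825 89.203,227.865 94.432,226.825 98.866,223.863 101.828,219.429" fill="none" stroke="#0000ff"/>
</svg>

y_svg = 258.394 − y_m. Every run uses S878, so all elements get stroke `#0000ff` (cut).

[1] open run; points: 156.998,133.408 35.941,149.612 154.261,164.740

[2] open run; points: 47.961,199.399 200.901,165.274

[3] closed run; points: 102.868,214.200 101.828,208.971 98.866,204.537 94.432,201.575 89.203,200.535 83.974,201.575 79.540,204.537 76.578,208.971 75.538,214.200 76.578,219.429 79.540,223.863 83.974,226.825 89.203,227.865 94.432,226.825 98.866,223.863 101.828,219.429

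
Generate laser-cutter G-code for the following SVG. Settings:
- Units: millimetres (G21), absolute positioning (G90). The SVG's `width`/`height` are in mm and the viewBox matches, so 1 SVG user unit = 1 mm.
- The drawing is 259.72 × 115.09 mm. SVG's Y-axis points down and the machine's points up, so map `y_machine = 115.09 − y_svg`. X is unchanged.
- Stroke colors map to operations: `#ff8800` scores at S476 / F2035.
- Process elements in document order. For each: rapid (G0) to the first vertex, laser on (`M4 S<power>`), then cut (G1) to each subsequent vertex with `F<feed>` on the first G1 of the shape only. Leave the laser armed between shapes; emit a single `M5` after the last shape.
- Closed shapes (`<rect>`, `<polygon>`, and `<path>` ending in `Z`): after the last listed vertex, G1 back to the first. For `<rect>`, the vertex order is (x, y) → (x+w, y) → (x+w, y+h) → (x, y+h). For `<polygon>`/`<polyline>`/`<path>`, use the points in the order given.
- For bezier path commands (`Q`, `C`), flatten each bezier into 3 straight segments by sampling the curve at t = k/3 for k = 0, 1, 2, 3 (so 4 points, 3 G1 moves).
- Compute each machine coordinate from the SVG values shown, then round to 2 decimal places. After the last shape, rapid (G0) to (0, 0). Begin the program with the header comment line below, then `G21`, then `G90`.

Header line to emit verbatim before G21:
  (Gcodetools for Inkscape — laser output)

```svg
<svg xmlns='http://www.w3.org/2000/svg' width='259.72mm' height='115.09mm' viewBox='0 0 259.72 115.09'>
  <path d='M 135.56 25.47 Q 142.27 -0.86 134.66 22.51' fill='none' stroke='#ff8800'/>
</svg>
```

(Gcodetools for Inkscape — laser output)
G21
G90
G0 X135.56 Y89.62
M4 S476
G1 X138.44 Y101.65 F2035
G1 X138.14 Y102.64
G1 X134.66 Y92.58
M5
G0 X0.00 Y0.00

Since the viewBox matches the mm dimensions, user units are millimetres directly. The only transform is the Y-flip y_m = 115.09 − y_svg.

Shape 1 is a quadratic bezier drawn with `<path>`. Its stroke #ff8800 means score at S476, F2035. After flipping Y the toolpath is (135.56,89.62) → (138.44,101.65) → (138.14,102.64) → (134.66,92.58).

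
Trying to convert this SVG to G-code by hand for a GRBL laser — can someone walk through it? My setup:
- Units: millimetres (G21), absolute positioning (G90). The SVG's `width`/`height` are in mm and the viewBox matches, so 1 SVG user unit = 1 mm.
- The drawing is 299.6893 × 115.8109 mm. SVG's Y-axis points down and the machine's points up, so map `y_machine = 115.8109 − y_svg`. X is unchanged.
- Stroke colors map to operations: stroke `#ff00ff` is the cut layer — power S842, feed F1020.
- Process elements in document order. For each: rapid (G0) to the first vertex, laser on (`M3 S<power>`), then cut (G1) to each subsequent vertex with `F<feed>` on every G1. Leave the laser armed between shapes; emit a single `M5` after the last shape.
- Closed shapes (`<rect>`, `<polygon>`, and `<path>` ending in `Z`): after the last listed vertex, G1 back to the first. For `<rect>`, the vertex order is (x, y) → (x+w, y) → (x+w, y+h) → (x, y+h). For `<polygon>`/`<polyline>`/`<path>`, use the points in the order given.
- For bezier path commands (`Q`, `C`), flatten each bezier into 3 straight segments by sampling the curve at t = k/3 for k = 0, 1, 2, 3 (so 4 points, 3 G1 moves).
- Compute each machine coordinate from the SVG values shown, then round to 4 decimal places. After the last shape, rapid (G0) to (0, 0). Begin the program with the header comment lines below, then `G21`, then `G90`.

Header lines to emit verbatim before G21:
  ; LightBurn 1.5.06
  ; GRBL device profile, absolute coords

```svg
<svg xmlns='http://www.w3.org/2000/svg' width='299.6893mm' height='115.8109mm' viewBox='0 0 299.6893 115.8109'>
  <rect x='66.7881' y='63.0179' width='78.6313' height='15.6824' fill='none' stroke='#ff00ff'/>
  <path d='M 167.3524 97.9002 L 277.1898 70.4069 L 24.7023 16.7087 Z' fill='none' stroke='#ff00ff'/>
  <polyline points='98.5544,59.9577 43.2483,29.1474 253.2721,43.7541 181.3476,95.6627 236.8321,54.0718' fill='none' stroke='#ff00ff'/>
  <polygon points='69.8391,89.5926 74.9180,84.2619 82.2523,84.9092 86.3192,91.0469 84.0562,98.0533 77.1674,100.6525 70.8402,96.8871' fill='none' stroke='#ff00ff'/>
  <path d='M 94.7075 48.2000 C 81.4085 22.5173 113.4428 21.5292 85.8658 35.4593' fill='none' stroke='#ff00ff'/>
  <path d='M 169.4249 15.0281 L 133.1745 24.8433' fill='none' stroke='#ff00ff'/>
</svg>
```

viewBox `0 0 299.6893 115.8109` with mm width/height → 1 unit = 1 mm. Flip: y_m = 115.8109 − y_svg.

**Shape 1** — `<rect>` rectangle, stroke `#ff00ff` → cut (S842, F1020). Machine vertices: (66.7881,52.7930) → (145.4194,52.7930) → (145.4194,37.1106) → (66.7881,37.1106) → (66.7881,52.7930). Closed: final G1 returns to the first vertex.

**Shape 2** — `<path>` closed polygon, stroke `#ff00ff` → cut (S842, F1020). Machine vertices: (167.3524,17.9107) → (277.1898,45.4040) → (24.7023,99.1022) → (167.3524,17.9107). Closed: final G1 returns to the first vertex.

**Shape 3** — `<polyline>` open polyline, stroke `#ff00ff` → cut (S842, F1020). Machine vertices: (98.5544,55.8532) → (43.2483,86.6635) → (253.2721,72.0568) → (181.3476,20.1482) → (236.8321,61.7391). Open path.

**Shape 4** — `<polygon>` regular polygon, stroke `#ff00ff` → cut (S842, F1020). Machine vertices: (69.8391,26.2183) → (74.9180,31.5490) → (82.2523,30.9017) → (86.3192,24.7640) → (84.0562,17.7576) → (77.1674,15.1584) → (70.8402,18.9238) → (69.8391,26.2183). Closed: final G1 returns to the first vertex.

**Shape 5** — `<path>` cubic bezier, stroke `#ff00ff` → cut (S842, F1020). Control points (SVG): P0=(94.7075,48.2000), P1=(81.4085,22.5173), P2=(113.4428,21.5292), P3=(85.8658,35.4593); sampled at t=k/3. Machine vertices: (94.7075,67.6109) → (92.6328,85.4242) → (97.4592,88.9469) → (85.8658,80.3516). Open path.

**Shape 6** — `<path>` line segment, stroke `#ff00ff` → cut (S842, F1020). Machine vertices: (169.4249,100.7828) → (133.1745,90.9676). Open path.

; LightBurn 1.5.06
; GRBL device profile, absolute coords
G21
G90
G0 X66.7881 Y52.7930
M3 S842
G1 X145.4194 Y52.7930 F1020
G1 X145.4194 Y37.1106 F1020
G1 X66.7881 Y37.1106 F1020
G1 X66.7881 Y52.7930 F1020
G0 X167.3524 Y17.9107
M3 S842
G1 X277.1898 Y45.4040 F1020
G1 X24.7023 Y99.1022 F1020
G1 X167.3524 Y17.9107 F1020
G0 X98.5544 Y55.8532
M3 S842
G1 X43.2483 Y86.6635 F1020
G1 X253.2721 Y72.0568 F1020
G1 X181.3476 Y20.1482 F1020
G1 X236.8321 Y61.7391 F1020
G0 X69.8391 Y26.2183
M3 S842
G1 X74.9180 Y31.5490 F1020
G1 X82.2523 Y30.9017 F1020
G1 X86.3192 Y24.7640 F1020
G1 X84.0562 Y17.7576 F1020
G1 X77.1674 Y15.1584 F1020
G1 X70.8402 Y18.9238 F1020
G1 X69.8391 Y26.2183 F1020
G0 X94.7075 Y67.6109
M3 S842
G1 X92.6328 Y85.4242 F1020
G1 X97.4592 Y88.9469 F1020
G1 X85.8658 Y80.3516 F1020
G0 X169.4249 Y100.7828
M3 S842
G1 X133.1745 Y90.9676 F1020
M5
G0 X0.0000 Y0.0000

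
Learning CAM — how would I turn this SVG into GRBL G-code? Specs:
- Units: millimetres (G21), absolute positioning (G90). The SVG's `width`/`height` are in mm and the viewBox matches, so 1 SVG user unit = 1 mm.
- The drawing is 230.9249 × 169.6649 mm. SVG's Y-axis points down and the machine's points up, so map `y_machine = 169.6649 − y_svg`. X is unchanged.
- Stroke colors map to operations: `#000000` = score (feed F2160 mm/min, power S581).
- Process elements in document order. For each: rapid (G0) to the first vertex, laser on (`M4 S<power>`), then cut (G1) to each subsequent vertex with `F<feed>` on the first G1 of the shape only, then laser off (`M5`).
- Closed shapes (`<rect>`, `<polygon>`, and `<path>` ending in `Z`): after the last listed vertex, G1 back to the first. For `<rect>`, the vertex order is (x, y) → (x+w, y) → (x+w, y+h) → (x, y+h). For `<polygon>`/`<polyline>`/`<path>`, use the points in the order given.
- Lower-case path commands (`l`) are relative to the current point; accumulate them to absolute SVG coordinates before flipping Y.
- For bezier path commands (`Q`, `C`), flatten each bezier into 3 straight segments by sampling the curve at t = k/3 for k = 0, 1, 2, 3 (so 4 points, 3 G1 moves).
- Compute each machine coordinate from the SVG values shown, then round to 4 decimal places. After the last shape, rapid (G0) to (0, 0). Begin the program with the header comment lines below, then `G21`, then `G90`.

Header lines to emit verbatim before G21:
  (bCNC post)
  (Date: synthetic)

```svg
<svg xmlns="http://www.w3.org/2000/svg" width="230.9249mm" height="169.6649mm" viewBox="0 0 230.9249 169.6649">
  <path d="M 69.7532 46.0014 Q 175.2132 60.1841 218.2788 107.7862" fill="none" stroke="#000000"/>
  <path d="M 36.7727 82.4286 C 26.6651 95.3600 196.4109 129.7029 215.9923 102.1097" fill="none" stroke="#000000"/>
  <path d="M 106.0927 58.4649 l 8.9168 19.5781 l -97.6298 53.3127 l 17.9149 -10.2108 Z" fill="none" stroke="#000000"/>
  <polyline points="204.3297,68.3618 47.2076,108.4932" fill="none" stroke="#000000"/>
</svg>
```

viewBox `0 0 230.9249 169.6649` with mm width/height → 1 unit = 1 mm. Flip: y_m = 169.6649 − y_svg.

**Shape 1** — `<path>` quadratic bezier, stroke `#000000` → score (S581, F2160). Control points (SVG): P0=(69.7532,46.0014), P1=(175.2132,60.1841), P2=(218.2788,107.7862); sampled at t=k/3. Machine vertices: (69.7532,123.6635) → (133.1272,110.4951) → (182.6357,89.9002) → (218.2788,61.8787). Open path.

**Shape 2** — `<path>` cubic bezier, stroke `#000000` → score (S581, F2160). Control points (SVG): P0=(36.7727,82.4286), P1=(26.6651,95.3600), P2=(196.4109,129.7029), P3=(215.9923,102.1097); sampled at t=k/3. Machine vertices: (36.7727,87.2363) → (74.3934,70.2547) → (158.5790,57.5204) → (215.9923,67.5552). Open path.

**Shape 3** — `<path>` closed polygon, stroke `#000000` → score (S581, F2160). Machine vertices: (106.0927,111.2000) → (115.0095,91.6219) → (17.3797,38.3092) → (35.2946,48.5200) → (106.0927,111.2000). Closed: final G1 returns to the first vertex.

**Shape 4** — `<polyline>` line segment, stroke `#000000` → score (S581, F2160). Machine vertices: (204.3297,101.3031) → (47.2076,61.1717). Open path.

(bCNC post)
(Date: synthetic)
G21
G90
G0 X69.7532 Y123.6635
M4 S581
G1 X133.1272 Y110.4951 F2160
G1 X182.6357 Y89.9002
G1 X218.2788 Y61.8787
M5
G0 X36.7727 Y87.2363
M4 S581
G1 X74.3934 Y70.2547 F2160
G1 X158.5790 Y57.5204
G1 X215.9923 Y67.5552
M5
G0 X106.0927 Y111.2000
M4 S581
G1 X115.0095 Y91.6219 F2160
G1 X17.3797 Y38.3092
G1 X35.2946 Y48.5200
G1 X106.0927 Y111.2000
M5
G0 X204.3297 Y101.3031
M4 S581
G1 X47.2076 Y61.1717 F2160
M5
G0 X0.0000 Y0.0000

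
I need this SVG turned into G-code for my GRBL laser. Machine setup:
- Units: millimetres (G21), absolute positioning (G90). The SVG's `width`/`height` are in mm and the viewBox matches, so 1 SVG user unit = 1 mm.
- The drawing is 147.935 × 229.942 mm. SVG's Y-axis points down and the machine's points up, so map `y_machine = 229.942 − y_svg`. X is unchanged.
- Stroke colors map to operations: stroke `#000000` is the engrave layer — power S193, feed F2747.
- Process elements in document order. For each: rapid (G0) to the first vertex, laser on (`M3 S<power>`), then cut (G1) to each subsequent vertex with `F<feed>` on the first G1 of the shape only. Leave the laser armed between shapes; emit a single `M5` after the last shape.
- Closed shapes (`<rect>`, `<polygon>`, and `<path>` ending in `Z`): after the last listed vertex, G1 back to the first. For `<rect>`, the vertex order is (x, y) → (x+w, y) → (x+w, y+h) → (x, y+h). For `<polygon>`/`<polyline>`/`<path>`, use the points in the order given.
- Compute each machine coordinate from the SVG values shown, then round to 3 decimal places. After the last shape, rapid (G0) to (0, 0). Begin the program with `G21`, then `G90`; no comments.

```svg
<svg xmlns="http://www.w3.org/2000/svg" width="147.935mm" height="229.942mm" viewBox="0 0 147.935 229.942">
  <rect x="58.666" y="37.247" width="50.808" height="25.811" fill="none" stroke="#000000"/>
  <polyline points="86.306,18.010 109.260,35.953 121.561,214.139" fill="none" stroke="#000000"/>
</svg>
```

G21
G90
G0 X58.666 Y192.695
M3 S193
G1 X109.474 Y192.695 F2747
G1 X109.474 Y166.884
G1 X58.666 Y166.884
G1 X58.666 Y192.695
G0 X86.306 Y211.932
M3 S193
G1 X109.260 Y193.989 F2747
G1 X121.561 Y15.803
M5
G0 X0.000 Y0.000

Since the viewBox matches the mm dimensions, user units are millimetres directly. The only transform is the Y-flip y_m = 229.942 − y_svg.

Shape 1 is a rectangle drawn with `<rect>`. Its stroke #000000 means engrave at S193, F2747. After flipping Y the toolpath is (58.666,192.695) → (109.474,192.695) → (109.474,166.884) → (58.666,166.884) → (58.666,192.695), returning to the start.

Shape 2 is a open polyline drawn with `<polyline>`. Its stroke #000000 means engrave at S193, F2747. After flipping Y the toolpath is (86.306,211.932) → (109.260,193.989) → (121.561,15.803).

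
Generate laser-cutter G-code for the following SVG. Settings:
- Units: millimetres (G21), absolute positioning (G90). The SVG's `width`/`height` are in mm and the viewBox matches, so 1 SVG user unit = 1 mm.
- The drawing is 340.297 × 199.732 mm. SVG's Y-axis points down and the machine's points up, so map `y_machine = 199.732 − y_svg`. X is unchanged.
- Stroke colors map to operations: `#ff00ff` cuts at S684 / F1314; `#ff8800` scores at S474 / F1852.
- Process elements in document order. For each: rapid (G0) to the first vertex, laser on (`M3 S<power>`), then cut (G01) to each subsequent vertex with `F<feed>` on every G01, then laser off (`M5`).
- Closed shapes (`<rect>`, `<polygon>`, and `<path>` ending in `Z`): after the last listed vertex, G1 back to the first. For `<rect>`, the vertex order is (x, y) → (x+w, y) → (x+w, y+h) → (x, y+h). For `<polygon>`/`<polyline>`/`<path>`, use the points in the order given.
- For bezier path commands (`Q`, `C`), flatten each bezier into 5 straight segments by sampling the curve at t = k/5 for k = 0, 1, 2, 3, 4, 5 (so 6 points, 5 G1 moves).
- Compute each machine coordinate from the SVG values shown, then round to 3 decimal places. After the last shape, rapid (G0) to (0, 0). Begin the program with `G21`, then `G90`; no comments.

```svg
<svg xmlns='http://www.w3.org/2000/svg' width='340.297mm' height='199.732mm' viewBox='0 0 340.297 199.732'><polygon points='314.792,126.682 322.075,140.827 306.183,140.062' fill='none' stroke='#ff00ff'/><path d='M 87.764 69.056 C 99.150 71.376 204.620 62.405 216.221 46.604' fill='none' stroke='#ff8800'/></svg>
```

1 u = 1 mm; y_m = 199.732 − y.

[1] `<polygon>` regular polygon, #ff00ff→cut S684 F1314: (314.792,73.050) → (322.075,58.905) → (306.183,59.670) → (314.792,73.050) (closed)

[2] `<path>` cubic bezier, #ff8800→score S474 F1852: (87.764,130.676) → (104.382,130.603) → (134.559,133.026) → (169.272,137.731) → (199.500,144.503) → (216.221,153.128)

G21
G90
G0 X314.792 Y73.050
M3 S684
G01 X322.075 Y58.905 F1314
G01 X306.183 Y59.670 F1314
G01 X314.792 Y73.050 F1314
M5
G0 X87.764 Y130.676
M3 S474
G01 X104.382 Y130.603 F1852
G01 X134.559 Y133.026 F1852
G01 X169.272 Y137.731 F1852
G01 X199.500 Y144.503 F1852
G01 X216.221 Y153.128 F1852
M5
G0 X0.000 Y0.000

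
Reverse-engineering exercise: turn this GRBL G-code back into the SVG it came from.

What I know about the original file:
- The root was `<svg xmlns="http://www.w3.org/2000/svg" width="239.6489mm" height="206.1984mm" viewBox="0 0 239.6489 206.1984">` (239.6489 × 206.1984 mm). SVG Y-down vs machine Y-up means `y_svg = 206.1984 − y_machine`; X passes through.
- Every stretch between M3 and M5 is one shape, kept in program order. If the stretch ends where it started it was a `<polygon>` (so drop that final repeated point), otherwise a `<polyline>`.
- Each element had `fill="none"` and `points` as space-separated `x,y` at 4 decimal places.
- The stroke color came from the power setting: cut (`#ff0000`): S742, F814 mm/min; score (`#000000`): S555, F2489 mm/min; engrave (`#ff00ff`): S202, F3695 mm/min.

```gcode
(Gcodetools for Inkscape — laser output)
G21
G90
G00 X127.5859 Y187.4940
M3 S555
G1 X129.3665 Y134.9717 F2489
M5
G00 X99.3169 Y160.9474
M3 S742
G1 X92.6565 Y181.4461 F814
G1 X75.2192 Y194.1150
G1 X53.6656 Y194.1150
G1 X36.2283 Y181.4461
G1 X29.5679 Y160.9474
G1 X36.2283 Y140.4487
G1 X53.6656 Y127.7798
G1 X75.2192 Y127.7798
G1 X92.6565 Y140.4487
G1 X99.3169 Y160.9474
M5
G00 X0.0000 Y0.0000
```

Machine Y-up, SVG Y-down with viewBox height 206.1984, so y_svg = 206.1984 − y_machine; X carries over.

Run 1: S555 ⇒ score layer `#000000`. The run is open, so emit a `<polyline>` with points (Y-flipped): 127.5859,18.7044 129.3665,71.2267.

Run 2: power S742 maps to stroke `#ff0000` (cut). The run returns to its start, so emit a `<polygon>` with points (Y-flipped): 99.3169,45.2510 92.6565,24.7523 75.2192,12.0834 53.6656,12.0834 36.2283,24.7523 29.5679,45.2510 36.2283,65.7497 53.6656,78.4186 75.2192,78.4186 92.6565,65.7497.

<svg xmlns="http://www.w3.org/2000/svg" width="239.6489mm" height="206.1984mm" viewBox="0 0 239.6489 206.1984">
  <polyline points="127.5859,18.7044 129.3665,71.2267" fill="none" stroke="#000000"/>
  <polygon points="99.3169,45.2510 92.6565,24.7523 75.2192,12.0834 53.6656,12.0834 36.2283,24.7523 29.5679,45.2510 36.2283,65.7497 53.6656,78.4186 75.2192,78.4186 92.6565,65.7497" fill="none" stroke="#ff0000"/>
</svg>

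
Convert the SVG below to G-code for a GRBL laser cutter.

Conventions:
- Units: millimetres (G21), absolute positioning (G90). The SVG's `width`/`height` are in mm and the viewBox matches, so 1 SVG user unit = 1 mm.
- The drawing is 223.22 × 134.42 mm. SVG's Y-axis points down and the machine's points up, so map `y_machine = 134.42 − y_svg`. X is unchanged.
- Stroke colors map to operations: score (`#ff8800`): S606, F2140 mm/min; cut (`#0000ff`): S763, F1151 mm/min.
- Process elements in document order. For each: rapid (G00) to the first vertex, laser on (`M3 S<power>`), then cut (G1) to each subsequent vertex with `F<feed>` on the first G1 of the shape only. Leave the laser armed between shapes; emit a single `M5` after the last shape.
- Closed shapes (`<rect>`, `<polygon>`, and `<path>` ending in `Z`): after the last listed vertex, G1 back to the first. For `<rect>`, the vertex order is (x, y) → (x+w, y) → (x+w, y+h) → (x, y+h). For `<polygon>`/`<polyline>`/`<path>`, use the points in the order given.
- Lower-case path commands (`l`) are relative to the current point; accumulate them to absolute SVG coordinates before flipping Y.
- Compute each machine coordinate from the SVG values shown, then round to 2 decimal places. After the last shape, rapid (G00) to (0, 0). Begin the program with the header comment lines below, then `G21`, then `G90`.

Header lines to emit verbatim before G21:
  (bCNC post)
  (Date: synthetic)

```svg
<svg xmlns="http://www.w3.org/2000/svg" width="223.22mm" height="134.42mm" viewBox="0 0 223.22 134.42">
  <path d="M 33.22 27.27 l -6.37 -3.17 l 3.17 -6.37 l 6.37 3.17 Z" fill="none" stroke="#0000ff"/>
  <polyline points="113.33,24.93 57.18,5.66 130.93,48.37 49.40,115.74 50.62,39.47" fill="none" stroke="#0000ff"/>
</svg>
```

1 u = 1 mm; y_m = 134.42 − y.

[1] `<path>` regular polygon, #0000ff→cut S763 F1151: (33.22,107.15) → (26.85,110.32) → (30.02,116.69) → (36.39,113.52) → (33.22,107.15) (closed)

[2] `<polyline>` open polyline, #0000ff→cut S763 F1151: (113.33,109.49) → (57.18,128.76) → (130.93,86.05) → (49.40,18.68) → (50.62,94.95)

(bCNC post)
(Date: synthetic)
G21
G90
G00 X33.22 Y107.15
M3 S763
G1 X26.85 Y110.32 F1151
G1 X30.02 Y116.69
G1 X36.39 Y113.52
G1 X33.22 Y107.15
G00 X113.33 Y109.49
M3 S763
G1 X57.18 Y128.76 F1151
G1 X130.93 Y86.05
G1 X49.40 Y18.68
G1 X50.62 Y94.95
M5
G00 X0.00 Y0.00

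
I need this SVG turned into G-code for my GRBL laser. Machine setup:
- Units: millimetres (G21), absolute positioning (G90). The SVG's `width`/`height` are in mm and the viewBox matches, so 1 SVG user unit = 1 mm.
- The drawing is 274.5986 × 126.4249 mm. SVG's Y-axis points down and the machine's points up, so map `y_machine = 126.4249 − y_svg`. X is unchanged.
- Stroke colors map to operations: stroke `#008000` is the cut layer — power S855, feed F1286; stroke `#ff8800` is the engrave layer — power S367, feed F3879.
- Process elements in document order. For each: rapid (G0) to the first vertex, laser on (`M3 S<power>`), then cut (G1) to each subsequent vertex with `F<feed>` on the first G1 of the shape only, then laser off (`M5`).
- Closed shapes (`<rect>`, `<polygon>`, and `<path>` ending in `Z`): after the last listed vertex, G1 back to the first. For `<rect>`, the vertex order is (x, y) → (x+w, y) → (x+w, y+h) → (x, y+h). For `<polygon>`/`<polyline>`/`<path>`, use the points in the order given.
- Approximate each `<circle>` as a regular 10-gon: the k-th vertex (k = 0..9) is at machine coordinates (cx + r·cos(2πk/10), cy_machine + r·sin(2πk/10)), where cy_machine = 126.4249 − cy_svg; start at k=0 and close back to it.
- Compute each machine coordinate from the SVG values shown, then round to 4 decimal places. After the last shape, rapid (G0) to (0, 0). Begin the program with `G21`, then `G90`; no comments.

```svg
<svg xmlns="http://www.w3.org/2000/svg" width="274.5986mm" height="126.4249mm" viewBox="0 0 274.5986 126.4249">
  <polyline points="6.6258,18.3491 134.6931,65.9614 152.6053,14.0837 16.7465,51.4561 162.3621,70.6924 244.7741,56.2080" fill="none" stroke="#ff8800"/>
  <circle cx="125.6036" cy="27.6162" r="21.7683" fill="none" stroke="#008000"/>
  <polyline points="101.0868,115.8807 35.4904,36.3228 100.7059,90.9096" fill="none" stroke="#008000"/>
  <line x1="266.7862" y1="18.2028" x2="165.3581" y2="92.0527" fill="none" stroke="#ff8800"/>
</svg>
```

Since the viewBox matches the mm dimensions, user units are millimetres directly. The only transform is the Y-flip y_m = 126.4249 − y_svg.

Shape 1 is a open polyline drawn with `<polyline>`. Its stroke #ff8800 means engrave at S367, F3879. After flipping Y the toolpath is (6.6258,108.0758) → (134.6931,60.4635) → (152.6053,112.3412) → (16.7465,74.9688) → (162.3621,55.7325) → (244.7741,70.2169).

Shape 2 is a circle drawn with `<circle>`. Its stroke #008000 means cut at S855, F1286. After flipping Y the toolpath is (147.3719,98.8087) → (143.2145,111.6038) → (132.3304,119.5116) → (118.8768,119.5116) → (107.9927,111.6038) → (103.8353,98.8087) → (107.9927,86.0136) → (118.8768,78.1058) → (132.3304,78.1058) → (143.2145,86.0136) → (147.3719,98.8087), returning to the start.

Shape 3 is a open polyline drawn with `<polyline>`. Its stroke #008000 means cut at S855, F1286. After flipping Y the toolpath is (101.0868,10.5442) → (35.4904,90.1021) → (100.7059,35.5153).

Shape 4 is a line segment drawn with `<line>`. Its stroke #ff8800 means engrave at S367, F3879. After flipping Y the toolpath is (266.7862,108.2221) → (165.3581,34.3722).

G21
G90
G0 X6.6258 Y108.0758
M3 S367
G1 X134.6931 Y60.4635 F3879
G1 X152.6053 Y112.3412
G1 X16.7465 Y74.9688
G1 X162.3621 Y55.7325
G1 X244.7741 Y70.2169
M5
G0 X147.3719 Y98.8087
M3 S855
G1 X143.2145 Y111.6038 F1286
G1 X132.3304 Y119.5116
G1 X118.8768 Y119.5116
G1 X107.9927 Y111.6038
G1 X103.8353 Y98.8087
G1 X107.9927 Y86.0136
G1 X118.8768 Y78.1058
G1 X132.3304 Y78.1058
G1 X143.2145 Y86.0136
G1 X147.3719 Y98.8087
M5
G0 X101.0868 Y10.5442
M3 S855
G1 X35.4904 Y90.1021 F1286
G1 X100.7059 Y35.5153
M5
G0 X266.7862 Y108.2221
M3 S367
G1 X165.3581 Y34.3722 F3879
M5
G0 X0.0000 Y0.0000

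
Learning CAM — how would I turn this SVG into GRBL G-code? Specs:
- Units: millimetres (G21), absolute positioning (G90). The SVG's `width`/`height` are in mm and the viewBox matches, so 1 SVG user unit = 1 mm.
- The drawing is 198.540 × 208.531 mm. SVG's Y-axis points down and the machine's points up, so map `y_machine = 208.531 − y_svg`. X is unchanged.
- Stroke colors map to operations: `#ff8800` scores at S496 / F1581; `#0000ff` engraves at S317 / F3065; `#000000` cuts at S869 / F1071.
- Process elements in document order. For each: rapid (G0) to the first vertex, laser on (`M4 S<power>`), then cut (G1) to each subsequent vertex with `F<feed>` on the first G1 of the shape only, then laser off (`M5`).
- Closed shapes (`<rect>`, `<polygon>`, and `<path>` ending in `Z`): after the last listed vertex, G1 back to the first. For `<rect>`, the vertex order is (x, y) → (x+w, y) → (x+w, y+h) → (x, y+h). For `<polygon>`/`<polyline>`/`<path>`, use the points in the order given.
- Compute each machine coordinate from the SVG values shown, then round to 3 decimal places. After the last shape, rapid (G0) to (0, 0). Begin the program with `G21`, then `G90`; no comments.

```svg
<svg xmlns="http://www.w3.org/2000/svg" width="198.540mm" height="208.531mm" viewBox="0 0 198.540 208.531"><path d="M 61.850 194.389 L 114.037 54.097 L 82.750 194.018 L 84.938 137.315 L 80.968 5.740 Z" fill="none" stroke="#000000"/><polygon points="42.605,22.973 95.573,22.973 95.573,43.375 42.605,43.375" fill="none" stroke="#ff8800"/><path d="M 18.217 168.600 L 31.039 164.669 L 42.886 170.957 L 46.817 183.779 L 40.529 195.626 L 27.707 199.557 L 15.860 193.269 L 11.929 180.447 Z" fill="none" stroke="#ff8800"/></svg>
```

G21
G90
G0 X61.850 Y14.142
M4 S869
G1 X114.037 Y154.434 F1071
G1 X82.750 Y14.513
G1 X84.938 Y71.216
G1 X80.968 Y202.791
G1 X61.850 Y14.142
M5
G0 X42.605 Y185.558
M4 S496
G1 X95.573 Y185.558 F1581
G1 X95.573 Y165.156
G1 X42.605 Y165.156
G1 X42.605 Y185.558
M5
G0 X18.217 Y39.931
M4 S496
G1 X31.039 Y43.862 F1581
G1 X42.886 Y37.574
G1 X46.817 Y24.752
G1 X40.529 Y12.905
G1 X27.707 Y8.974
G1 X15.860 Y15.262
G1 X11.929 Y28.084
G1 X18.217 Y39.931
M5
G0 X0.000 Y0.000

1 u = 1 mm; y_m = 208.531 − y.

[1] `<path>` closed polygon, #000000→cut S869 F1071: (61.850,14.142) → (114.037,154.434) → (82.750,14.513) → (84.938,71.216) → (80.968,202.791) → (61.850,14.142) (closed)

[2] `<polygon>` rectangle, #ff8800→score S496 F1581: (42.605,185.558) → (95.573,185.558) → (95.573,165.156) → (42.605,165.156) → (42.605,185.558) (closed)

[3] `<path>` regular polygon, #ff8800→score S496 F1581: (18.217,39.931) → (31.039,43.862) → (42.886,37.574) → (46.817,24.752) → (40.529,12.905) → (27.707,8.974) → (15.860,15.262) → (11.929,28.084) → (18.217,39.931) (closed)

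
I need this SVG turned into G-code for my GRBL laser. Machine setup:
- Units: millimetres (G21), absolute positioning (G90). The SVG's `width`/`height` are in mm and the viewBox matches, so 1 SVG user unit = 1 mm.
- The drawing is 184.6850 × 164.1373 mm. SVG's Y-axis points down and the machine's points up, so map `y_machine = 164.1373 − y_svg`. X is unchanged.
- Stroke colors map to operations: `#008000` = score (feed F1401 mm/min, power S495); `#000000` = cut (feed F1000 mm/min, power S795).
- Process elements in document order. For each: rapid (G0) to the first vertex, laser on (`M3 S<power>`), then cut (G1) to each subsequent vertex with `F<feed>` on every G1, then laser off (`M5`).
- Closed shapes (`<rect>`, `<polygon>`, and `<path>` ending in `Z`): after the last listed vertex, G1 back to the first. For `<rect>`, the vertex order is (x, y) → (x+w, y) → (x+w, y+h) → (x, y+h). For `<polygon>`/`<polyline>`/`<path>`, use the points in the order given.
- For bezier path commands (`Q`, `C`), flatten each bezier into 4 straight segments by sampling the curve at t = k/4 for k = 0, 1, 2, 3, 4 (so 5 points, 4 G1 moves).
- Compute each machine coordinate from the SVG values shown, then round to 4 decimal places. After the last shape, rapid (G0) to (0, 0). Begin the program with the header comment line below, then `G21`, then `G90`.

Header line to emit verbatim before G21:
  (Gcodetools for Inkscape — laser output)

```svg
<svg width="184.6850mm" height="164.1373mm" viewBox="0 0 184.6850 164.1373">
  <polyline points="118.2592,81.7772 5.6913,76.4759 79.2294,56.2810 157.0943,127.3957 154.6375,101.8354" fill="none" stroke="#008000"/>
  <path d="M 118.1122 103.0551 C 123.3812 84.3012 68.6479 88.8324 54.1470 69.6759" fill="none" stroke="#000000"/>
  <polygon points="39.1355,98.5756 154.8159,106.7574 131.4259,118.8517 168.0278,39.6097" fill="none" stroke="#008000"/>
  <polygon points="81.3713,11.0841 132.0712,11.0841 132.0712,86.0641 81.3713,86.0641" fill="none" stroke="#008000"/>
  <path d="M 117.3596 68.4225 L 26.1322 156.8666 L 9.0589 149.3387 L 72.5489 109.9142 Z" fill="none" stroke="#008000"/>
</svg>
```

(Gcodetools for Inkscape — laser output)
G21
G90
G0 X118.2592 Y82.3601
M3 S495
G1 X5.6913 Y87.6614 F1401
G1 X79.2294 Y107.8563 F1401
G1 X157.0943 Y36.7416 F1401
G1 X154.6375 Y62.3019 F1401
M5
G0 X118.1122 Y61.0822
M3 S795
G1 X112.3797 Y71.5156 F1000
G1 X93.5433 Y77.6208 F1000
G1 X71.0001 Y83.8015 F1000
G1 X54.1470 Y94.4614 F1000
M5
G0 X39.1355 Y65.5617
M3 S495
G1 X154.8159 Y57.3799 F1401
G1 X131.4259 Y45.2856 F1401
G1 X168.0278 Y124.5276 F1401
G1 X39.1355 Y65.5617 F1401
M5
G0 X81.3713 Y153.0532
M3 S495
G1 X132.0712 Y153.0532 F1401
G1 X132.0712 Y78.0732 F1401
G1 X81.3713 Y78.0732 F1401
G1 X81.3713 Y153.0532 F1401
M5
G0 X117.3596 Y95.7148
M3 S495
G1 X26.1322 Y7.2707 F1401
G1 X9.0589 Y14.7986 F1401
G1 X72.5489 Y54.2231 F1401
G1 X117.3596 Y95.7148 F1401
M5
G0 X0.0000 Y0.0000

Since the viewBox matches the mm dimensions, user units are millimetres directly. The only transform is the Y-flip y_m = 164.1373 − y_svg.

Shape 1 is a open polyline drawn with `<polyline>`. Its stroke #008000 means score at S495, F1401. After flipping Y the toolpath is (118.2592,82.3601) → (5.6913,87.6614) → (79.2294,107.8563) → (157.0943,36.7416) → (154.6375,62.3019).

Shape 2 is a cubic bezier drawn with `<path>`. Its stroke #000000 means cut at S795, F1000. After flipping Y the toolpath is (118.1122,61.0822) → (112.3797,71.5156) → (93.5433,77.6208) → (71.0001,83.8015) → (54.1470,94.4614).

Shape 3 is a closed polygon drawn with `<polygon>`. Its stroke #008000 means score at S495, F1401. After flipping Y the toolpath is (39.1355,65.5617) → (154.8159,57.3799) → (131.4259,45.2856) → (168.0278,124.5276) → (39.1355,65.5617), returning to the start.

Shape 4 is a rectangle drawn with `<polygon>`. Its stroke #008000 means score at S495, F1401. After flipping Y the toolpath is (81.3713,153.0532) → (132.0712,153.0532) → (132.0712,78.0732) → (81.3713,78.0732) → (81.3713,153.0532), returning to the start.

Shape 5 is a closed polygon drawn with `<path>`. Its stroke #008000 means score at S495, F1401. After flipping Y the toolpath is (117.3596,95.7148) → (26.1322,7.2707) → (9.0589,14.7986) → (72.5489,54.2231) → (117.3596,95.7148), returning to the start.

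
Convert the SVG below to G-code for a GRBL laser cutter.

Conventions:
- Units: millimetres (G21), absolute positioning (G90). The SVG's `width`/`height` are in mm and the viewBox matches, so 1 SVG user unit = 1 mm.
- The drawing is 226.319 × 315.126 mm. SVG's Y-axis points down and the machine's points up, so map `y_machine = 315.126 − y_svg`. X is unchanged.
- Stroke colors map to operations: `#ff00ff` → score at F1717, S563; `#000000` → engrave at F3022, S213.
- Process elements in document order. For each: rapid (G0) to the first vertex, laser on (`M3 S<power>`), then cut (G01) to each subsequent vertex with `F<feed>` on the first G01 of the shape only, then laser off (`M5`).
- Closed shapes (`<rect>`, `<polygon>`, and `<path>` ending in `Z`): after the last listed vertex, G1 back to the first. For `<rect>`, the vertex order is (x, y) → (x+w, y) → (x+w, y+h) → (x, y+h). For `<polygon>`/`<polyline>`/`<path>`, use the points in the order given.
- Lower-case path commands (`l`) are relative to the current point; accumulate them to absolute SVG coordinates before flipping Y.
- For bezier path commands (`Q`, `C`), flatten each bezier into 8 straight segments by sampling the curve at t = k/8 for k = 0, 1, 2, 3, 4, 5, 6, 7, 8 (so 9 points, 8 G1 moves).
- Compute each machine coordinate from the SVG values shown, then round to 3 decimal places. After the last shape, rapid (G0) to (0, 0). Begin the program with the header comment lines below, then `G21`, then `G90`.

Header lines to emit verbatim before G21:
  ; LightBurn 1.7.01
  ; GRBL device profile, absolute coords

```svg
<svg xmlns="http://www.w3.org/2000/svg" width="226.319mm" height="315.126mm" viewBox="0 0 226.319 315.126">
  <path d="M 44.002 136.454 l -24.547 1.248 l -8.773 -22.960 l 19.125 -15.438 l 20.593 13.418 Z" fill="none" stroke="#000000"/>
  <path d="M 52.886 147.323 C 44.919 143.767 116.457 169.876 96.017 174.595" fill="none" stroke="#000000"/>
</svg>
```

; LightBurn 1.7.01
; GRBL device profile, absolute coords
G21
G90
G0 X44.002 Y178.672
M3 S213
G01 X19.455 Y177.424 F3022
G01 X10.682 Y200.384
G01 X29.807 Y215.822
G01 X50.400 Y202.404
G01 X44.002 Y178.672
M5
G0 X52.886 Y167.803
M3 S213
G01 X53.290 Y167.846 F3022
G01 X59.139 Y165.706
G01 X68.421 Y161.981
G01 X79.129 Y157.270
G01 X89.252 Y152.171
G01 X96.781 Y147.283
G01 X99.705 Y143.204
G01 X96.017 Y140.531
M5
G0 X0.000 Y0.000

Since the viewBox matches the mm dimensions, user units are millimetres directly. The only transform is the Y-flip y_m = 315.126 − y_svg.

Shape 1 is a regular polygon drawn with `<path>`. Its stroke #000000 means engrave at S213, F3022. After flipping Y the toolpath is (44.002,178.672) → (19.455,177.424) → (10.682,200.384) → (29.807,215.822) → (50.400,202.404) → (44.002,178.672), returning to the start.

Shape 2 is a cubic bezier drawn with `<path>`. Its stroke #000000 means engrave at S213, F3022. After flipping Y the toolpath is (52.886,167.803) → (53.290,167.846) → (59.139,165.706) → (68.421,161.981) → (79.129,157.270) → (89.252,152.171) → (96.781,147.283) → (99.705,143.204) → (96.017,140.531).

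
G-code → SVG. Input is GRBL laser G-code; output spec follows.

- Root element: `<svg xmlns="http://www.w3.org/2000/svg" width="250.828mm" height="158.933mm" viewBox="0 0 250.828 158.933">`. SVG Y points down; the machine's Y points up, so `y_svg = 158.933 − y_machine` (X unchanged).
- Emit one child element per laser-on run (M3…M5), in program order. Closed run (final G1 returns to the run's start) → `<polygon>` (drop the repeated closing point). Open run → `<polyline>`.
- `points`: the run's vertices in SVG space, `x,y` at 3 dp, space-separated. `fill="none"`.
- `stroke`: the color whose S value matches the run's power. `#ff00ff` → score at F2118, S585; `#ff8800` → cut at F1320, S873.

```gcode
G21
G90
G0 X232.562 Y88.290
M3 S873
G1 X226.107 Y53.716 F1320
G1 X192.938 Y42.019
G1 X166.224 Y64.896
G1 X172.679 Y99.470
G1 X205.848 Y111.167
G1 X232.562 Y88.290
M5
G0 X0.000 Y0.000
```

<svg xmlns="http://www.w3.org/2000/svg" width="250.828mm" height="158.933mm" viewBox="0 0 250.828 158.933">
  <polygon points="232.562,70.643 226.107,105.217 192.938,116.914 166.224,94.037 172.679,59.463 205.848,47.766" fill="none" stroke="#ff8800"/>
</svg>

y_svg = 158.933 − y_m. Every run uses S873, so all elements get stroke `#ff8800` (cut).

[1] closed run; points: 232.562,70.643 226.107,105.217 192.938,116.914 166.224,94.037 172.679,59.463 205.848,47.766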